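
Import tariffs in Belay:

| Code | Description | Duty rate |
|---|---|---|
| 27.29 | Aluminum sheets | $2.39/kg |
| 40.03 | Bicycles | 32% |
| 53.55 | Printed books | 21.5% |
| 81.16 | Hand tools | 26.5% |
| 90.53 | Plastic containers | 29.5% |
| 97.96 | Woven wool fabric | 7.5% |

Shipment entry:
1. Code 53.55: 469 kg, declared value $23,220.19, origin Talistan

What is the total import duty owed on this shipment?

$4,992.34

Line 1 (53.55, Talistan, 469 kg, $23,220.19):
Base rate for 53.55 is 21.5%.
Duty = $23,220.19 × 21.5% = $4,992.34.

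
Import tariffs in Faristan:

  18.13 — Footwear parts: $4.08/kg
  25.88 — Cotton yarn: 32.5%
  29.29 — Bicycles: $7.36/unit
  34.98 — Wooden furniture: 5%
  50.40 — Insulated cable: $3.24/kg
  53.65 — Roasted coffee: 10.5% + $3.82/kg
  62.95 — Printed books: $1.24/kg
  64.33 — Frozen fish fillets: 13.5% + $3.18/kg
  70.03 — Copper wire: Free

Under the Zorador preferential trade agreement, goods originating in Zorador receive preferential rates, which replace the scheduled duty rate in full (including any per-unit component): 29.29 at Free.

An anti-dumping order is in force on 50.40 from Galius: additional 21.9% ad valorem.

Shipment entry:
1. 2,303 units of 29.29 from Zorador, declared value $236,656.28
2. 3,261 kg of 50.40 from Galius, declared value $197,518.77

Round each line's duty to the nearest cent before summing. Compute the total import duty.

$53,822.25

Line 1 (29.29, Zorador, 2,303 units, $236,656.28):
Base rate for 29.29 is $7.36/unit.
Origin Zorador qualifies under the Faristan–Zorador agreement and 29.29 is covered: preferential rate Free applies instead.
Duty = $236,656.28 × 0% = $0.00.
Line 2 (50.40, Galius, 3,261 kg, $197,518.77):
Base rate for 50.40 is $3.24/kg.
Additional duty on 50.40 from Galius: +21.9% ad valorem. Applied ad valorem rate = 21.9%.
Duty = $197,518.77 × 21.9% + 3,261 × $3.24 = $53,822.25.
Total = $0.00 + $53,822.25 = $53,822.25.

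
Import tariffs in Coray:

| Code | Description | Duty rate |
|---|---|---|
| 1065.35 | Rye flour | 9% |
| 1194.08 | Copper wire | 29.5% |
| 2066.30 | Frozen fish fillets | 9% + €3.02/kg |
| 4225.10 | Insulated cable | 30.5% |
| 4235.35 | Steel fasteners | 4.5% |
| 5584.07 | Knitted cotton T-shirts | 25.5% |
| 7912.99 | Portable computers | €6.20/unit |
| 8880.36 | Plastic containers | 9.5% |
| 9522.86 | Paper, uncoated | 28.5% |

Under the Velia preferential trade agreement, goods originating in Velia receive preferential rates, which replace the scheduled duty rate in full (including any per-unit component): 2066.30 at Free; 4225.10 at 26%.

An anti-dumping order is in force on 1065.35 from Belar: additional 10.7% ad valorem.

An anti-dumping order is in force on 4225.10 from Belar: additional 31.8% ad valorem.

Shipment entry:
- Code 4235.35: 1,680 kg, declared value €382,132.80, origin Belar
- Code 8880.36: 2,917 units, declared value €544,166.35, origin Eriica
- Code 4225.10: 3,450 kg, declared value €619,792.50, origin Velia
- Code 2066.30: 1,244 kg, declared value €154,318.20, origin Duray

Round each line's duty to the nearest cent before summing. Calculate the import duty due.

Line 1 (4235.35, Belar, 1,680 kg, €382,132.80):
Base rate for 4235.35 is 4.5%.
Duty = €382,132.80 × 4.5% = €17,195.98.
Line 2 (8880.36, Eriica, 2,917 units, €544,166.35):
Base rate for 8880.36 is 9.5%.
Duty = €544,166.35 × 9.5% = €51,695.80.
Line 3 (4225.10, Velia, 3,450 kg, €619,792.50):
Base rate for 4225.10 is 30.5%.
Origin Velia qualifies under the Coray–Velia agreement and 4225.10 is covered: preferential rate 26% applies instead.
The additional-duty order on 4225.10 targets Belar, not Velia; it does not apply.
Duty = €619,792.50 × 26% = €161,146.05.
Line 4 (2066.30, Duray, 1,244 kg, €154,318.20):
Base rate for 2066.30 is 9% + €3.02/kg.
2066.30 has an FTA preferential rate, but origin Duray is not Velia; base rate stands.
Duty = €154,318.20 × 9% + 1,244 × €3.02 = €17,645.52.
Total = €17,195.98 + €51,695.80 + €161,146.05 + €17,645.52 = €247,683.35.

€247,683.35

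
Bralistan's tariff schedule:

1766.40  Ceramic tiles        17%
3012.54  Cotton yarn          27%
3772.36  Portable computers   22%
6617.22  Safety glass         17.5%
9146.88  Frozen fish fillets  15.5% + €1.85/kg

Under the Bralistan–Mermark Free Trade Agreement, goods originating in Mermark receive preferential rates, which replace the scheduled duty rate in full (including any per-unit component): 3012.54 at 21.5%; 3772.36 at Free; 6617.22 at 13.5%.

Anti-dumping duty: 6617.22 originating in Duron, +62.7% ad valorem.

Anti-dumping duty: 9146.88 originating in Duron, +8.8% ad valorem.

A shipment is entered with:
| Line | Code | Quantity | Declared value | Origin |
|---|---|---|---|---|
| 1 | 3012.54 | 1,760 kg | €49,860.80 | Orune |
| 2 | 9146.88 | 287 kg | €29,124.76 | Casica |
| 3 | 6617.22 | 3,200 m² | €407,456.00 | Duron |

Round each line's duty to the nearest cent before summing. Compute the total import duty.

Line 1 (3012.54, Orune, 1,760 kg, €49,860.80):
Base rate for 3012.54 is 27%.
3012.54 has an FTA preferential rate, but origin Orune is not Mermark; base rate stands.
Duty = €49,860.80 × 27% = €13,462.42.
Line 2 (9146.88, Casica, 287 kg, €29,124.76):
Base rate for 9146.88 is 15.5% + €1.85/kg.
The additional-duty order on 9146.88 targets Duron, not Casica; it does not apply.
Duty = €29,124.76 × 15.5% + 287 × €1.85 = €5,045.29.
Line 3 (6617.22, Duron, 3,200 m², €407,456.00):
Base rate for 6617.22 is 17.5%.
6617.22 has an FTA preferential rate, but origin Duron is not Mermark; base rate stands.
Additional duty on 6617.22 from Duron: +62.7%. Applied ad valorem rate: 17.5% + 62.7% = 80.2%.
Duty = €407,456.00 × 80.2% = €326,779.71.
Total = €13,462.42 + €5,045.29 + €326,779.71 = €345,287.42.

€345,287.42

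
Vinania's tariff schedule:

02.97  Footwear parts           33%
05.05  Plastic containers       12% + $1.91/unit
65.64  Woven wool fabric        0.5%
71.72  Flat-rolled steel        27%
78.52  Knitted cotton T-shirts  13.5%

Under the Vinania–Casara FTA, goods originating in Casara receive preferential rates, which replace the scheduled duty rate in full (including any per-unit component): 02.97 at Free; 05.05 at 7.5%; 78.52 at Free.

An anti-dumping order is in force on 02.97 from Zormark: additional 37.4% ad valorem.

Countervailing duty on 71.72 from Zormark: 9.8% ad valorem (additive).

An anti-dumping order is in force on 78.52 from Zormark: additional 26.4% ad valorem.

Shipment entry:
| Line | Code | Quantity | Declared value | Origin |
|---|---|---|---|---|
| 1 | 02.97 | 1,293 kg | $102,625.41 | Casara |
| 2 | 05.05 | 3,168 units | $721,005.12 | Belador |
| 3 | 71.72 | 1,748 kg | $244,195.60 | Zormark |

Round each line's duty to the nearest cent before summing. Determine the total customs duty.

$182,435.47

Line 1 (02.97, Casara, 1,293 kg, $102,625.41):
Base rate for 02.97 is 33%.
Origin Casara qualifies under the Vinania–Casara agreement and 02.97 is covered: preferential rate Free applies instead.
The additional-duty order on 02.97 targets Zormark, not Casara; it does not apply.
Duty = $102,625.41 × 0% = $0.00.
Line 2 (05.05, Belador, 3,168 units, $721,005.12):
Base rate for 05.05 is 12% + $1.91/unit.
05.05 has an FTA preferential rate, but origin Belador is not Casara; base rate stands.
Duty = $721,005.12 × 12% + 3,168 × $1.91 = $92,571.49.
Line 3 (71.72, Zormark, 1,748 kg, $244,195.60):
Base rate for 71.72 is 27%.
Additional duty on 71.72 from Zormark: +9.8%. Applied ad valorem rate: 27% + 9.8% = 36.8%.
Duty = $244,195.60 × 36.8% = $89,863.98.
Total = $0.00 + $92,571.49 + $89,863.98 = $182,435.47.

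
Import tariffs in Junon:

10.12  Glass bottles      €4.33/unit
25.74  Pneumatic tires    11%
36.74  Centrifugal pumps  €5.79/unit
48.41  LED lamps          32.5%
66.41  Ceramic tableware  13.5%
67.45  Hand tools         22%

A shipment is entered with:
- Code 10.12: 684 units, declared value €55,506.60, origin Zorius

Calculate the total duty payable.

Line 1 (10.12, Zorius, 684 units, €55,506.60):
Base rate for 10.12 is €4.33/unit.
Duty = 684 × €4.33 = €2,961.72.

€2,961.72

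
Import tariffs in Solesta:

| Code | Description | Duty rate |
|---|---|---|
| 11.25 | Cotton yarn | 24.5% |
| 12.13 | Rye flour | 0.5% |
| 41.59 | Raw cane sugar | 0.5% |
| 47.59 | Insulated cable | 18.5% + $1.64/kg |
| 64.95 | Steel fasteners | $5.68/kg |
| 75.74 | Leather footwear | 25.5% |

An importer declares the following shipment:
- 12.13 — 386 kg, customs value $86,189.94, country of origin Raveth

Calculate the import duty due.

Line 1 (12.13, Raveth, 386 kg, $86,189.94):
Base rate for 12.13 is 0.5%.
Duty = $86,189.94 × 0.5% = $430.95.

$430.95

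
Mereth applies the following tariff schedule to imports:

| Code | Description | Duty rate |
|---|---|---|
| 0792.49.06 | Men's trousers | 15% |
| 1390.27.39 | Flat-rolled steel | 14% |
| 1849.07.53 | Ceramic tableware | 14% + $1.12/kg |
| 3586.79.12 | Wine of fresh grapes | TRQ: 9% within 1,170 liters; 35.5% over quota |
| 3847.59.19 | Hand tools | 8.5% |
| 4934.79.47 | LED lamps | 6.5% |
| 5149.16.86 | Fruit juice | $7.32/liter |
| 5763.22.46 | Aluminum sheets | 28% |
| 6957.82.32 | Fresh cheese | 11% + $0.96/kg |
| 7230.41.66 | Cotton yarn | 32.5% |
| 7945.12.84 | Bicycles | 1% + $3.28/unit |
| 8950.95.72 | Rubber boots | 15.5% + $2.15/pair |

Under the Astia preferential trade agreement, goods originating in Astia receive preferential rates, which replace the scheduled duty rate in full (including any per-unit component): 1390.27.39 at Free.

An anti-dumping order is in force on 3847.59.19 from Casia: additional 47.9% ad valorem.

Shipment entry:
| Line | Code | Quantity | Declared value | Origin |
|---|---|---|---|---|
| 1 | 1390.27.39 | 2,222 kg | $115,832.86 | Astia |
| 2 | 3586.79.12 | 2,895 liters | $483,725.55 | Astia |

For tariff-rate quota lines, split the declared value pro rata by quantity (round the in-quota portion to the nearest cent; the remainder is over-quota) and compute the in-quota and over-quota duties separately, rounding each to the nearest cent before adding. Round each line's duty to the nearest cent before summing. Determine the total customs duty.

Line 1 (1390.27.39, Astia, 2,222 kg, $115,832.86):
Base rate for 1390.27.39 is 14%.
Origin Astia qualifies under the Mereth–Astia agreement and 1390.27.39 is covered: preferential rate Free applies instead.
Duty = $115,832.86 × 0% = $0.00.
Line 2 (3586.79.12, Astia, 2,895 liters, $483,725.55):
Code 3586.79.12 is under a tariff-rate quota (threshold 1,170 liters). In-quota: 1,170 liters at 9%; over-quota: 1,725 liters at 35.5%.
Pro-rata value split: in-quota = $483,725.55 × 1,170/2,895 = $195,495.30; over-quota = $483,725.55 − $195,495.30 = $288,230.25.
In-quota duty = $195,495.30 × 9% = $17,594.58. Over-quota duty = $288,230.25 × 35.5% = $102,321.74.
Line duty = $17,594.58 + $102,321.74 = $119,916.32.
Total = $0.00 + $119,916.32 = $119,916.32.

$119,916.32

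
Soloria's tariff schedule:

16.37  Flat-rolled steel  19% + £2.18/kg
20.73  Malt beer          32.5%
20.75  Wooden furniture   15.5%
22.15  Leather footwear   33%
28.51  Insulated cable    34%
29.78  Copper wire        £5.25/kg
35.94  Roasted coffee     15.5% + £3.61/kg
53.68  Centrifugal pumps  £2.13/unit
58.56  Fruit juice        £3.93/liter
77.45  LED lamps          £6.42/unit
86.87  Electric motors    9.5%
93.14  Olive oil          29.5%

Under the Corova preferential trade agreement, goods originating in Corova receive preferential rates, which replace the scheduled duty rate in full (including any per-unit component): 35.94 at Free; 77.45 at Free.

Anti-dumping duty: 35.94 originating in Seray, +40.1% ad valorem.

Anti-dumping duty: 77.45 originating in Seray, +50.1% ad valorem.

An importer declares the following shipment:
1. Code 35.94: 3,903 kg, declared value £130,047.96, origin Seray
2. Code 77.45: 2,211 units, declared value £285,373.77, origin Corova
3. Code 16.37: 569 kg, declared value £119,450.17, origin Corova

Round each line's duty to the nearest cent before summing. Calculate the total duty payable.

Line 1 (35.94, Seray, 3,903 kg, £130,047.96):
Base rate for 35.94 is 15.5% + £3.61/kg.
35.94 has an FTA preferential rate, but origin Seray is not Corova; base rate stands.
Additional duty on 35.94 from Seray: +40.1%. Applied ad valorem rate: 15.5% + 40.1% = 55.6%.
Duty = £130,047.96 × 55.6% + 3,903 × £3.61 = £86,396.50.
Line 2 (77.45, Corova, 2,211 units, £285,373.77):
Base rate for 77.45 is £6.42/unit.
Origin Corova qualifies under the Soloria–Corova agreement and 77.45 is covered: preferential rate Free applies instead.
The additional-duty order on 77.45 targets Seray, not Corova; it does not apply.
Duty = £285,373.77 × 0% = £0.00.
Line 3 (16.37, Corova, 569 kg, £119,450.17):
Base rate for 16.37 is 19% + £2.18/kg.
Origin Corova is the FTA partner but 16.37 is not on the preference list; base rate stands.
Duty = £119,450.17 × 19% + 569 × £2.18 = £23,935.95.
Total = £86,396.50 + £0.00 + £23,935.95 = £110,332.45.

£110,332.45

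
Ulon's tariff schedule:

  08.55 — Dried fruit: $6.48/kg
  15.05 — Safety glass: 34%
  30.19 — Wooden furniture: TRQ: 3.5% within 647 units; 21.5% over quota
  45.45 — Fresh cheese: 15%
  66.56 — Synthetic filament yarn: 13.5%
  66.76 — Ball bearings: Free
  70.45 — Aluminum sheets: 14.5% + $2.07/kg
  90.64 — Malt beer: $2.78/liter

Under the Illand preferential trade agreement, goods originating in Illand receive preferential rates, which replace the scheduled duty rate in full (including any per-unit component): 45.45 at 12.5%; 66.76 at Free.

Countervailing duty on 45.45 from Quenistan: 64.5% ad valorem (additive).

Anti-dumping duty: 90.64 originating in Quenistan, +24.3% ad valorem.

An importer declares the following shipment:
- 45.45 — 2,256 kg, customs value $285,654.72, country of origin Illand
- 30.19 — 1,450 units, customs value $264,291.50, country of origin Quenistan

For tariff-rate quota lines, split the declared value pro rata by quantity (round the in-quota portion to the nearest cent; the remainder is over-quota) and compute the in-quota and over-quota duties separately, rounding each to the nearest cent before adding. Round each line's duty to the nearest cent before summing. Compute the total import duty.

Line 1 (45.45, Illand, 2,256 kg, $285,654.72):
Base rate for 45.45 is 15%.
Origin Illand qualifies under the Ulon–Illand agreement and 45.45 is covered: preferential rate 12.5% applies instead.
The additional-duty order on 45.45 targets Quenistan, not Illand; it does not apply.
Duty = $285,654.72 × 12.5% = $35,706.84.
Line 2 (30.19, Quenistan, 1,450 units, $264,291.50):
Code 30.19 is under a tariff-rate quota (threshold 647 units). In-quota: 647 units at 3.5%; over-quota: 803 units at 21.5%.
Pro-rata value split: in-quota = $264,291.50 × 647/1,450 = $117,928.69; over-quota = $264,291.50 − $117,928.69 = $146,362.81.
In-quota duty = $117,928.69 × 3.5% = $4,127.50. Over-quota duty = $146,362.81 × 21.5% = $31,468.00.
Line duty = $4,127.50 + $31,468.00 = $35,595.50.
Total = $35,706.84 + $35,595.50 = $71,302.34.

$71,302.34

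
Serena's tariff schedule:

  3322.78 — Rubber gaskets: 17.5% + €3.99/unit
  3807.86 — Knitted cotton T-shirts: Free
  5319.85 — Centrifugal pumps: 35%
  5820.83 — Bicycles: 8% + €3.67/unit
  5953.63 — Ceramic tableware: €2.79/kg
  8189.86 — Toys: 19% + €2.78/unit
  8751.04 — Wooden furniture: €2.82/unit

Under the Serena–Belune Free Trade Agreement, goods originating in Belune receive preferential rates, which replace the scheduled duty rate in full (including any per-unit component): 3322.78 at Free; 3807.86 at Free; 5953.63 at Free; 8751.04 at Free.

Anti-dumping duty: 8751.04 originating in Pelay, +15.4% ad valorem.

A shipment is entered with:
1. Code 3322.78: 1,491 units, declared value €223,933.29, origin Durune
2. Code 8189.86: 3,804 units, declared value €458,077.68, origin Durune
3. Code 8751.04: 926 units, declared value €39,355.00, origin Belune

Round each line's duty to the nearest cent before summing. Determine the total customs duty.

Line 1 (3322.78, Durune, 1,491 units, €223,933.29):
Base rate for 3322.78 is 17.5% + €3.99/unit.
3322.78 has an FTA preferential rate, but origin Durune is not Belune; base rate stands.
Duty = €223,933.29 × 17.5% + 1,491 × €3.99 = €45,137.42.
Line 2 (8189.86, Durune, 3,804 units, €458,077.68):
Base rate for 8189.86 is 19% + €2.78/unit.
Duty = €458,077.68 × 19% + 3,804 × €2.78 = €97,609.88.
Line 3 (8751.04, Belune, 926 units, €39,355.00):
Base rate for 8751.04 is €2.82/unit.
Origin Belune qualifies under the Serena–Belune agreement and 8751.04 is covered: preferential rate Free applies instead.
The additional-duty order on 8751.04 targets Pelay, not Belune; it does not apply.
Duty = €39,355.00 × 0% = €0.00.
Total = €45,137.42 + €97,609.88 + €0.00 = €142,747.30.

€142,747.30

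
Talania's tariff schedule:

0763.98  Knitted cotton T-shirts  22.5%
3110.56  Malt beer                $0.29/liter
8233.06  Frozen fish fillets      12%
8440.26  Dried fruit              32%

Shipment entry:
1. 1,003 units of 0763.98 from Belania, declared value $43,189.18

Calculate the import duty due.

Line 1 (0763.98, Belania, 1,003 units, $43,189.18):
Base rate for 0763.98 is 22.5%.
Duty = $43,189.18 × 22.5% = $9,717.57.

$9,717.57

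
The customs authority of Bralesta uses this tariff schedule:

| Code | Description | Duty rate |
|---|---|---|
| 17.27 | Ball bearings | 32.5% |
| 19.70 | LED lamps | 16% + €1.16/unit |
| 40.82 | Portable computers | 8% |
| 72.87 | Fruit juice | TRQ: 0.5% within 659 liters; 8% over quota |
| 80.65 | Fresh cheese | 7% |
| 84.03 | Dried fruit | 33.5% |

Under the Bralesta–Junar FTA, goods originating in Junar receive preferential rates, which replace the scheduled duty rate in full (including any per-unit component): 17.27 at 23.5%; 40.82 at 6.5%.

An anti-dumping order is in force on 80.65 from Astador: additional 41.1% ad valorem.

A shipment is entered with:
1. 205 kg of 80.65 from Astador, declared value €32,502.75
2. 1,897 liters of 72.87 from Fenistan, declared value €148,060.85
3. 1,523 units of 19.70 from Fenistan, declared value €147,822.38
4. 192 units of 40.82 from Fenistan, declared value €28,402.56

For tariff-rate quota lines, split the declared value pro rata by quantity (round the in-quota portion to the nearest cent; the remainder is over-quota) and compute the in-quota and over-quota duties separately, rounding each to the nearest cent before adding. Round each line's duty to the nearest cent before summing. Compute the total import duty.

Line 1 (80.65, Astador, 205 kg, €32,502.75):
Base rate for 80.65 is 7%.
Additional duty on 80.65 from Astador: +41.1%. Applied ad valorem rate: 7% + 41.1% = 48.1%.
Duty = €32,502.75 × 48.1% = €15,633.82.
Line 2 (72.87, Fenistan, 1,897 liters, €148,060.85):
Code 72.87 is under a tariff-rate quota (threshold 659 liters). In-quota: 659 liters at 0.5%; over-quota: 1,238 liters at 8%.
Pro-rata value split: in-quota = €148,060.85 × 659/1,897 = €51,434.95; over-quota = €148,060.85 − €51,434.95 = €96,625.90.
In-quota duty = €51,434.95 × 0.5% = €257.17. Over-quota duty = €96,625.90 × 8% = €7,730.07.
Line duty = €257.17 + €7,730.07 = €7,987.24.
Line 3 (19.70, Fenistan, 1,523 units, €147,822.38):
Base rate for 19.70 is 16% + €1.16/unit.
Duty = €147,822.38 × 16% + 1,523 × €1.16 = €25,418.26.
Line 4 (40.82, Fenistan, 192 units, €28,402.56):
Base rate for 40.82 is 8%.
40.82 has an FTA preferential rate, but origin Fenistan is not Junar; base rate stands.
Duty = €28,402.56 × 8% = €2,272.20.
Total = €15,633.82 + €7,987.24 + €25,418.26 + €2,272.20 = €51,311.52.

€51,311.52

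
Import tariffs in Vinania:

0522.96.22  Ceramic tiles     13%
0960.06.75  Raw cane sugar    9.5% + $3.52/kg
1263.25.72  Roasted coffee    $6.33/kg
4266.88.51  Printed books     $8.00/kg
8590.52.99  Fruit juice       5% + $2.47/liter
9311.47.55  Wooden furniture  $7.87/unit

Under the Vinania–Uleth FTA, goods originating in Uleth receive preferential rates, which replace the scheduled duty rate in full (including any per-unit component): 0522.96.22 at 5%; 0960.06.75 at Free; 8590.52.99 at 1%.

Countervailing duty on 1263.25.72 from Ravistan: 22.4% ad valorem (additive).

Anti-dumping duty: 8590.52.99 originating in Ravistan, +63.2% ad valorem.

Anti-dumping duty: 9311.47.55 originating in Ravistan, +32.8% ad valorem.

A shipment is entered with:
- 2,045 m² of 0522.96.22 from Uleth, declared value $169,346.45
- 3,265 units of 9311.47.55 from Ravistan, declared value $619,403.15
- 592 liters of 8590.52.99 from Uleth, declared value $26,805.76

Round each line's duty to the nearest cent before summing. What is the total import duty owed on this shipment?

Line 1 (0522.96.22, Uleth, 2,045 m², $169,346.45):
Base rate for 0522.96.22 is 13%.
Origin Uleth qualifies under the Vinania–Uleth agreement and 0522.96.22 is covered: preferential rate 5% applies instead.
Duty = $169,346.45 × 5% = $8,467.32.
Line 2 (9311.47.55, Ravistan, 3,265 units, $619,403.15):
Base rate for 9311.47.55 is $7.87/unit.
Additional duty on 9311.47.55 from Ravistan: +32.8% ad valorem. Applied ad valorem rate = 32.8%.
Duty = $619,403.15 × 32.8% + 3,265 × $7.87 = $228,859.78.
Line 3 (8590.52.99, Uleth, 592 liters, $26,805.76):
Base rate for 8590.52.99 is 5% + $2.47/liter.
Origin Uleth qualifies under the Vinania–Uleth agreement and 8590.52.99 is covered: preferential rate 1% applies instead.
The additional-duty order on 8590.52.99 targets Ravistan, not Uleth; it does not apply.
Duty = $26,805.76 × 1% = $268.06.
Total = $8,467.32 + $228,859.78 + $268.06 = $237,595.16.

$237,595.16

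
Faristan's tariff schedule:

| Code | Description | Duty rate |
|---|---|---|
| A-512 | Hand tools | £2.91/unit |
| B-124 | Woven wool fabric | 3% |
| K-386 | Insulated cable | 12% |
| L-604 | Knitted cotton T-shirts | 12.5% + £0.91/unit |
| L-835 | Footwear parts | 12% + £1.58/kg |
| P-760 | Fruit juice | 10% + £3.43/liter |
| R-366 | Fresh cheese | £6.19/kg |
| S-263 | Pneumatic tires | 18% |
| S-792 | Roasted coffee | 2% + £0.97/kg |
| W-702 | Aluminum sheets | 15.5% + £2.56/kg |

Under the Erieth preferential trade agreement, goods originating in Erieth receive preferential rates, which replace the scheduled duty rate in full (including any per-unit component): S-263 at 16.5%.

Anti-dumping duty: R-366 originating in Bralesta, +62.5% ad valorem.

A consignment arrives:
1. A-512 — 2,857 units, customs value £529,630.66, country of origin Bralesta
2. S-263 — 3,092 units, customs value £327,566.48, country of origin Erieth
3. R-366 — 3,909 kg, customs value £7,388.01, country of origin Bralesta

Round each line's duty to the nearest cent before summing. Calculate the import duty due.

Line 1 (A-512, Bralesta, 2,857 units, £529,630.66):
Base rate for A-512 is £2.91/unit.
Duty = 2,857 × £2.91 = £8,313.87.
Line 2 (S-263, Erieth, 3,092 units, £327,566.48):
Base rate for S-263 is 18%.
Origin Erieth qualifies under the Faristan–Erieth agreement and S-263 is covered: preferential rate 16.5% applies instead.
Duty = £327,566.48 × 16.5% = £54,048.47.
Line 3 (R-366, Bralesta, 3,909 kg, £7,388.01):
Base rate for R-366 is £6.19/kg.
Additional duty on R-366 from Bralesta: +62.5% ad valorem. Applied ad valorem rate = 62.5%.
Duty = £7,388.01 × 62.5% + 3,909 × £6.19 = £28,814.22.
Total = £8,313.87 + £54,048.47 + £28,814.22 = £91,176.56.

£91,176.56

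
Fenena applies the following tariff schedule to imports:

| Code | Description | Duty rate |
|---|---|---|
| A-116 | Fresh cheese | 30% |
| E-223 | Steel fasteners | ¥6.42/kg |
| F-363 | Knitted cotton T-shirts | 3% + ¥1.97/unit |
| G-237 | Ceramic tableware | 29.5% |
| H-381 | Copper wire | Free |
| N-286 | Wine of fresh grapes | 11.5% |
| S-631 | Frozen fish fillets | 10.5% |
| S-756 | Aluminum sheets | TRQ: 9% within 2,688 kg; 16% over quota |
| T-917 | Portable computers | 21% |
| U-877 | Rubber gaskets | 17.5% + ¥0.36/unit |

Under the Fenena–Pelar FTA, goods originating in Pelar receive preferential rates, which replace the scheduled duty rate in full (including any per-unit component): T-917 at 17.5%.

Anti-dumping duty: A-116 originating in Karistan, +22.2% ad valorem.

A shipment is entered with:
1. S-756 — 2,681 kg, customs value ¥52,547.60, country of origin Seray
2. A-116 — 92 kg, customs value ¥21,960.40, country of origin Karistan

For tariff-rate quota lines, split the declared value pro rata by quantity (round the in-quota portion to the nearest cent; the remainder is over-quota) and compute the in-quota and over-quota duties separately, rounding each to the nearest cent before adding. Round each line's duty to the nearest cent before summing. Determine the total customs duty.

¥16,192.61

Line 1 (S-756, Seray, 2,681 kg, ¥52,547.60):
Code S-756 is under a tariff-rate quota (threshold 2,688 kg). Quantity 2,681 kg is within the quota, so the in-quota rate 9% applies to the full value.
Duty = ¥52,547.60 × 9% = ¥4,729.28.
Line 2 (A-116, Karistan, 92 kg, ¥21,960.40):
Base rate for A-116 is 30%.
Additional duty on A-116 from Karistan: +22.2%. Applied ad valorem rate: 30% + 22.2% = 52.2%.
Duty = ¥21,960.40 × 52.2% = ¥11,463.33.
Total = ¥4,729.28 + ¥11,463.33 = ¥16,192.61.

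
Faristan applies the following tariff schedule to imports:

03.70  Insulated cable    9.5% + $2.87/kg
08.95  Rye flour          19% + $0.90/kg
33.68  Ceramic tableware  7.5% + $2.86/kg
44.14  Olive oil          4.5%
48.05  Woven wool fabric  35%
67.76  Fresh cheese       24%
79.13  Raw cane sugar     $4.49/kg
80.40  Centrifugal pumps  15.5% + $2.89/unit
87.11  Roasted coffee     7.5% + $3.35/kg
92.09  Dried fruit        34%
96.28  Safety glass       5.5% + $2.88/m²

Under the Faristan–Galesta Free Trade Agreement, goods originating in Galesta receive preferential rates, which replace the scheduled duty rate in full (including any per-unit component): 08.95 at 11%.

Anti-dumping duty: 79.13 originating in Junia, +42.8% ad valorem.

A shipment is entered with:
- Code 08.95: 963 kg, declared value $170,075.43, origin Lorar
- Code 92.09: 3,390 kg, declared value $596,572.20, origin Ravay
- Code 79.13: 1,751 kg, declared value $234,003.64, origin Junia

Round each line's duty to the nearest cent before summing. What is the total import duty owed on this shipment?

Line 1 (08.95, Lorar, 963 kg, $170,075.43):
Base rate for 08.95 is 19% + $0.90/kg.
08.95 has an FTA preferential rate, but origin Lorar is not Galesta; base rate stands.
Duty = $170,075.43 × 19% + 963 × $0.90 = $33,181.03.
Line 2 (92.09, Ravay, 3,390 kg, $596,572.20):
Base rate for 92.09 is 34%.
Duty = $596,572.20 × 34% = $202,834.55.
Line 3 (79.13, Junia, 1,751 kg, $234,003.64):
Base rate for 79.13 is $4.49/kg.
Additional duty on 79.13 from Junia: +42.8% ad valorem. Applied ad valorem rate = 42.8%.
Duty = $234,003.64 × 42.8% + 1,751 × $4.49 = $108,015.55.
Total = $33,181.03 + $202,834.55 + $108,015.55 = $344,031.13.

$344,031.13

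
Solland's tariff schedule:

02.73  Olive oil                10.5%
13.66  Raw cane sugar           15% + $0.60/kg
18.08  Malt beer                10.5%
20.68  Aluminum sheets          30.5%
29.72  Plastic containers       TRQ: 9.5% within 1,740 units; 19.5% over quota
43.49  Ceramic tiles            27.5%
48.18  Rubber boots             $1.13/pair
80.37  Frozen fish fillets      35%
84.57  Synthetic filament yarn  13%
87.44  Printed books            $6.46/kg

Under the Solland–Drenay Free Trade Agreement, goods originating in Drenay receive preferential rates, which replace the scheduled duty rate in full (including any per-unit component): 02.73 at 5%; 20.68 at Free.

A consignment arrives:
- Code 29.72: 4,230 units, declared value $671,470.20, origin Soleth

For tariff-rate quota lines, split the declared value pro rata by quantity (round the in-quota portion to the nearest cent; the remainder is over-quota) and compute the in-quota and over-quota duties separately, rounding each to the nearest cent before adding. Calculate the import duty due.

Line 1 (29.72, Soleth, 4,230 units, $671,470.20):
Code 29.72 is under a tariff-rate quota (threshold 1,740 units). In-quota: 1,740 units at 9.5%; over-quota: 2,490 units at 19.5%.
Pro-rata value split: in-quota = $671,470.20 × 1,740/4,230 = $276,207.60; over-quota = $671,470.20 − $276,207.60 = $395,262.60.
In-quota duty = $276,207.60 × 9.5% = $26,239.72. Over-quota duty = $395,262.60 × 19.5% = $77,076.21.
Line duty = $26,239.72 + $77,076.21 = $103,315.93.

$103,315.93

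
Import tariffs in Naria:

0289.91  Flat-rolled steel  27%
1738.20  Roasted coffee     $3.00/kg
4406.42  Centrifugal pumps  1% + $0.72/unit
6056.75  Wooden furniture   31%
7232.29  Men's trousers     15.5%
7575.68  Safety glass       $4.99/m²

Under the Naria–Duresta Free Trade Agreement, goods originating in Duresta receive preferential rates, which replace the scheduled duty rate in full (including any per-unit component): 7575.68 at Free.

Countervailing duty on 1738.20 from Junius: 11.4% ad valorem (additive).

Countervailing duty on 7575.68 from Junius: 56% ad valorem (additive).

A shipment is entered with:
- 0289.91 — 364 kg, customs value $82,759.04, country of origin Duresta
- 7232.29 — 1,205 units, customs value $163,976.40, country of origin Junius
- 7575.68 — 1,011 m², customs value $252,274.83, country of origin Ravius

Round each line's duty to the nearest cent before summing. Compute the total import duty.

$52,806.17

Line 1 (0289.91, Duresta, 364 kg, $82,759.04):
Base rate for 0289.91 is 27%.
Origin Duresta is the FTA partner but 0289.91 is not on the preference list; base rate stands.
Duty = $82,759.04 × 27% = $22,344.94.
Line 2 (7232.29, Junius, 1,205 units, $163,976.40):
Base rate for 7232.29 is 15.5%.
Duty = $163,976.40 × 15.5% = $25,416.34.
Line 3 (7575.68, Ravius, 1,011 m², $252,274.83):
Base rate for 7575.68 is $4.99/m².
7575.68 has an FTA preferential rate, but origin Ravius is not Duresta; base rate stands.
The additional-duty order on 7575.68 targets Junius, not Ravius; it does not apply.
Duty = 1,011 × $4.99 = $5,044.89.
Total = $22,344.94 + $25,416.34 + $5,044.89 = $52,806.17.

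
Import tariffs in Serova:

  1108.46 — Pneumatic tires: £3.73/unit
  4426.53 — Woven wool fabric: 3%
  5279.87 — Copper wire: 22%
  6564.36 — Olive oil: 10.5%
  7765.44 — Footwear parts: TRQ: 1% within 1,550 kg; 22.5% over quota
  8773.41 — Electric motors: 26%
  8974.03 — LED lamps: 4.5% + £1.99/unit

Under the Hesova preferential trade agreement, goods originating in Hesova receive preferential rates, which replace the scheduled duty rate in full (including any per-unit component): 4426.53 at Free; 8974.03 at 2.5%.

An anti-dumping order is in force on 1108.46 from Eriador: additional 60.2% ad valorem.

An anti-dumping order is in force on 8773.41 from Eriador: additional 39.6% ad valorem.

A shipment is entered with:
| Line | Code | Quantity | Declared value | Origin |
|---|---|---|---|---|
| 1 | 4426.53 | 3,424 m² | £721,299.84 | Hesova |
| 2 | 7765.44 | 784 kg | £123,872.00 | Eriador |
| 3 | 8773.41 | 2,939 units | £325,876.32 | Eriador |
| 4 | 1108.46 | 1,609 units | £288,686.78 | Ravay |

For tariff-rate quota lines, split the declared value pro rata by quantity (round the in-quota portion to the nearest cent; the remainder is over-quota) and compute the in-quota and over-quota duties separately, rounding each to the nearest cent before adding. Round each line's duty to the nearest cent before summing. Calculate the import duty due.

£221,015.16

Line 1 (4426.53, Hesova, 3,424 m², £721,299.84):
Base rate for 4426.53 is 3%.
Origin Hesova qualifies under the Serova–Hesova agreement and 4426.53 is covered: preferential rate Free applies instead.
Duty = £721,299.84 × 0% = £0.00.
Line 2 (7765.44, Eriador, 784 kg, £123,872.00):
Code 7765.44 is under a tariff-rate quota (threshold 1,550 kg). Quantity 784 kg is within the quota, so the in-quota rate 1% applies to the full value.
Duty = £123,872.00 × 1% = £1,238.72.
Line 3 (8773.41, Eriador, 2,939 units, £325,876.32):
Base rate for 8773.41 is 26%.
Additional duty on 8773.41 from Eriador: +39.6%. Applied ad valorem rate: 26% + 39.6% = 65.6%.
Duty = £325,876.32 × 65.6% = £213,774.87.
Line 4 (1108.46, Ravay, 1,609 units, £288,686.78):
Base rate for 1108.46 is £3.73/unit.
The additional-duty order on 1108.46 targets Eriador, not Ravay; it does not apply.
Duty = 1,609 × £3.73 = £6,001.57.
Total = £0.00 + £1,238.72 + £213,774.87 + £6,001.57 = £221,015.16.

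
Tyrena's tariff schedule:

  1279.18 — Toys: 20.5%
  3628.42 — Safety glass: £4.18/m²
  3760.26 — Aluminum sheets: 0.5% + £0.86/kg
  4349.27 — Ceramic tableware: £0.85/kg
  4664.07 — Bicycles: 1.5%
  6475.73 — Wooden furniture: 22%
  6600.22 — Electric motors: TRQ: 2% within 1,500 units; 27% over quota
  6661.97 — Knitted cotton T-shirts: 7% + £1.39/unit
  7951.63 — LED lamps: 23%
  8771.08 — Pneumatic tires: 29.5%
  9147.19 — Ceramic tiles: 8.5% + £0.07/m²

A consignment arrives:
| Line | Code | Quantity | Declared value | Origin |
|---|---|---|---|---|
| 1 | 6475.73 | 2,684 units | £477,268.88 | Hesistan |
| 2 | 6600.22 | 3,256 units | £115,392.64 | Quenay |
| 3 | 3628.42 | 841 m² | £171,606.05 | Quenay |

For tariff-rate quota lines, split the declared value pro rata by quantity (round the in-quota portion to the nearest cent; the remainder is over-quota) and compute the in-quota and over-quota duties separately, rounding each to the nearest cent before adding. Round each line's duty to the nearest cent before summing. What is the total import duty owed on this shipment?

Line 1 (6475.73, Hesistan, 2,684 units, £477,268.88):
Base rate for 6475.73 is 22%.
Duty = £477,268.88 × 22% = £104,999.15.
Line 2 (6600.22, Quenay, 3,256 units, £115,392.64):
Code 6600.22 is under a tariff-rate quota (threshold 1,500 units). In-quota: 1,500 units at 2%; over-quota: 1,756 units at 27%.
Pro-rata value split: in-quota = £115,392.64 × 1,500/3,256 = £53,160.00; over-quota = £115,392.64 − £53,160.00 = £62,232.64.
In-quota duty = £53,160.00 × 2% = £1,063.20. Over-quota duty = £62,232.64 × 27% = £16,802.81.
Line duty = £1,063.20 + £16,802.81 = £17,866.01.
Line 3 (3628.42, Quenay, 841 m², £171,606.05):
Base rate for 3628.42 is £4.18/m².
Duty = 841 × £4.18 = £3,515.38.
Total = £104,999.15 + £17,866.01 + £3,515.38 = £126,380.54.

£126,380.54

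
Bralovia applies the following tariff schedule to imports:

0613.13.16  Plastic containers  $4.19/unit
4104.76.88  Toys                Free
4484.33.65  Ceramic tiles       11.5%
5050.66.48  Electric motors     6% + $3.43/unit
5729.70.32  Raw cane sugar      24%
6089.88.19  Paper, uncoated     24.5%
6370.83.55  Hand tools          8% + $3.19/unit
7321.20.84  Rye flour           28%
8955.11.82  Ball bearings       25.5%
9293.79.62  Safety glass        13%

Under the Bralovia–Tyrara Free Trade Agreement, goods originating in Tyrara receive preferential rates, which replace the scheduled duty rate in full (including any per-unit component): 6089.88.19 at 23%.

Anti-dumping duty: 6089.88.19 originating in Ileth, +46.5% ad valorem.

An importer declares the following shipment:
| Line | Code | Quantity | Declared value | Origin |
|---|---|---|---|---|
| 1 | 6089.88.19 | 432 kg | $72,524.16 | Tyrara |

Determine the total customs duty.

Line 1 (6089.88.19, Tyrara, 432 kg, $72,524.16):
Base rate for 6089.88.19 is 24.5%.
Origin Tyrara qualifies under the Bralovia–Tyrara agreement and 6089.88.19 is covered: preferential rate 23% applies instead.
The additional-duty order on 6089.88.19 targets Ileth, not Tyrara; it does not apply.
Duty = $72,524.16 × 23% = $16,680.56.

$16,680.56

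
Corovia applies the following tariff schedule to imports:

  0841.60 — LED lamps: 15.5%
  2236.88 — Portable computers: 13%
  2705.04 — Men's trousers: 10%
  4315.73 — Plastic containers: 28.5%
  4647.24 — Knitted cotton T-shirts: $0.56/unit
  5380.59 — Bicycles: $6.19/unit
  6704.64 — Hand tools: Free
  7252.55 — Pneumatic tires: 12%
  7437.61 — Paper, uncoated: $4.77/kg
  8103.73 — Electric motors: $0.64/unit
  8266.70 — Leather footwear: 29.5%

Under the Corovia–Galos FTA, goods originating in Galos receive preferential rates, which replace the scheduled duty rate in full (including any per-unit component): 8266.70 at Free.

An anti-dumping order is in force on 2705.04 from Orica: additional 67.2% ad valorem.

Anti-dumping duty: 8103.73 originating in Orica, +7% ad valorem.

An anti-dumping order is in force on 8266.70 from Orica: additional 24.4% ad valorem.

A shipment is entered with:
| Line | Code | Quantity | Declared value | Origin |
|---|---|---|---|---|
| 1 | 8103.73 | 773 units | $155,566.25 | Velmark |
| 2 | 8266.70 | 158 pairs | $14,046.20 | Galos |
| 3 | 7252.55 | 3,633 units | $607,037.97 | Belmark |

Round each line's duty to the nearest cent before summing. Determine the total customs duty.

$73,339.28

Line 1 (8103.73, Velmark, 773 units, $155,566.25):
Base rate for 8103.73 is $0.64/unit.
The additional-duty order on 8103.73 targets Orica, not Velmark; it does not apply.
Duty = 773 × $0.64 = $494.72.
Line 2 (8266.70, Galos, 158 pairs, $14,046.20):
Base rate for 8266.70 is 29.5%.
Origin Galos qualifies under the Corovia–Galos agreement and 8266.70 is covered: preferential rate Free applies instead.
The additional-duty order on 8266.70 targets Orica, not Galos; it does not apply.
Duty = $14,046.20 × 0% = $0.00.
Line 3 (7252.55, Belmark, 3,633 units, $607,037.97):
Base rate for 7252.55 is 12%.
Duty = $607,037.97 × 12% = $72,844.56.
Total = $494.72 + $0.00 + $72,844.56 = $73,339.28.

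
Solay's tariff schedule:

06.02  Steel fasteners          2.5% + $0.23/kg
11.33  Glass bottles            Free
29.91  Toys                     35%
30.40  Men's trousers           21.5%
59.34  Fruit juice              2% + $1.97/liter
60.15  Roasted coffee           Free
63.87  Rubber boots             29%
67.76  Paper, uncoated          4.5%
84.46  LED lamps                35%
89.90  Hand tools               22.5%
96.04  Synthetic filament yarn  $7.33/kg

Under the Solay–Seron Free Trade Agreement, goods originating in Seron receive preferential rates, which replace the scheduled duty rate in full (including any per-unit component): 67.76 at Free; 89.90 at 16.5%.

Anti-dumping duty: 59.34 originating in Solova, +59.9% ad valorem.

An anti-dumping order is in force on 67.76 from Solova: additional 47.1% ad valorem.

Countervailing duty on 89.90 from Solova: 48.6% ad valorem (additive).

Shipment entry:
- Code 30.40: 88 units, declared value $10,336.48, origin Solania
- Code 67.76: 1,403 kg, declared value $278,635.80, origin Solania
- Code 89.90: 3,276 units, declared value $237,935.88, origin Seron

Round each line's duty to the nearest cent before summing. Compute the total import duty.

$54,020.37

Line 1 (30.40, Solania, 88 units, $10,336.48):
Base rate for 30.40 is 21.5%.
Duty = $10,336.48 × 21.5% = $2,222.34.
Line 2 (67.76, Solania, 1,403 kg, $278,635.80):
Base rate for 67.76 is 4.5%.
67.76 has an FTA preferential rate, but origin Solania is not Seron; base rate stands.
The additional-duty order on 67.76 targets Solova, not Solania; it does not apply.
Duty = $278,635.80 × 4.5% = $12,538.61.
Line 3 (89.90, Seron, 3,276 units, $237,935.88):
Base rate for 89.90 is 22.5%.
Origin Seron qualifies under the Solay–Seron agreement and 89.90 is covered: preferential rate 16.5% applies instead.
The additional-duty order on 89.90 targets Solova, not Seron; it does not apply.
Duty = $237,935.88 × 16.5% = $39,259.42.
Total = $2,222.34 + $12,538.61 + $39,259.42 = $54,020.37.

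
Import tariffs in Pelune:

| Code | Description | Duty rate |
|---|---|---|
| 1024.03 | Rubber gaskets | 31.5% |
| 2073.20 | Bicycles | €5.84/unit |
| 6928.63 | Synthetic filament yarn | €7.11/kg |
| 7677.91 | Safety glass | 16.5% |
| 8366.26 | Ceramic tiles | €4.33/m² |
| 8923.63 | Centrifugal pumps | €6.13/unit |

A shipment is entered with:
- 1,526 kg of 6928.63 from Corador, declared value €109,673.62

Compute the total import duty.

€10,849.86

Line 1 (6928.63, Corador, 1,526 kg, €109,673.62):
Base rate for 6928.63 is €7.11/kg.
Duty = 1,526 × €7.11 = €10,849.86.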